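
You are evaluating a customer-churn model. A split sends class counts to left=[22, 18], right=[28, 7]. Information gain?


Parent = [50, 25], H_parent = 0.9183
H_left = 0.9928 (n=40), H_right = 0.7219 (n=35)
H_children = (40/75)·0.9928 + (35/75)·0.7219 = 0.8664
IG = 0.9183 - 0.8664 = 0.0519

0.0519


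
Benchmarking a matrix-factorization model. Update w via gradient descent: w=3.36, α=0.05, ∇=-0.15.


w_new = w - α·∇
= 3.36 - 0.05·-0.15
= 3.36 + 0.0075
= 3.3675

3.3675


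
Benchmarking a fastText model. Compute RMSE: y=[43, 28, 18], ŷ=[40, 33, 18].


MSE = 34/3 = 11.3333
RMSE = √(34/3) = 3.3665

3.3665


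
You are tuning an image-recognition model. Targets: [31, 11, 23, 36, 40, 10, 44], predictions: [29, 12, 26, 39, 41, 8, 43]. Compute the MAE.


Absolute errors: |31-29|=2, |11-12|=1, |23-26|=3, |36-39|=3, |40-41|=1, |10-8|=2, |44-43|=1
Sum = 13
MAE = 13/7 = 13/7

13/7


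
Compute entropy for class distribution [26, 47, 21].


Probabilities: [26/94, 47/94, 21/94] ≈ [0.2766, 0.5, 0.2234]
H = -((26/94)·log₂(26/94) + (47/94)·log₂(47/94) + (21/94)·log₂(21/94))
  = 1.4959 bits

1.4959 bits


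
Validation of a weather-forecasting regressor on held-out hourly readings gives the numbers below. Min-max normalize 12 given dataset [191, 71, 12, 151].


min=12, max=191
(12-12)/(191-12) = 0/179 = 0.0

0.0


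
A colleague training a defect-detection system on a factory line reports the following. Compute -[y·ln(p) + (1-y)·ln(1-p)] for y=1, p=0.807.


BCE = -[y·ln(p) + (1-y)·ln(1-p)]
= -1·ln(0.807) - 0
= -ln(0.807) = 0.2144

0.2144


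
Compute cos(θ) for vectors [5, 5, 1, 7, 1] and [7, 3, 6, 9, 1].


A·B = 5·7 + 5·3 + 1·6 + 7·9 + 1·1 = 120
‖A‖ = √101 = 10.0499, ‖B‖ = √176 = 13.2665
cos = 120/(√101·√176) = 120/√17776 = 0.9

0.9


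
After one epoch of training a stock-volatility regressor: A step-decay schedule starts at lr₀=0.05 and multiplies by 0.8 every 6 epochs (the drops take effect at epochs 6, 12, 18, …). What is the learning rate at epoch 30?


n_drops = ⌊30/6⌋ = 5
lr = 0.05·0.8^5 = 0.05·0.32768 = 0.016384

0.016384


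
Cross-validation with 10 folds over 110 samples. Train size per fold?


Fold size = 110/10 = 11
Training per fold = 110 - 11 = 99

99


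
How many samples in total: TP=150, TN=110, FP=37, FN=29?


Total = TP + TN + FP + FN
= 150 + 110 + 37 + 29
= 326
(Predicted positive: 187, predicted negative: 139)

326


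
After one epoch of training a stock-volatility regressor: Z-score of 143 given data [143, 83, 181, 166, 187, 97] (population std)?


μ = 142.8333, σ = 40.0517
z = (143 - 142.8333)/40.0517 = 0.0042

0.0042


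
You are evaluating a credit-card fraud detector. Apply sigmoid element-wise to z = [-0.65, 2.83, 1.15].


σ(-0.65) = 1/(1+e^0.65) = 0.343
σ(2.83) = 1/(1+e^-2.83) = 0.9443
σ(1.15) = 1/(1+e^-1.15) = 0.7595
result = [0.343, 0.9443, 0.7595]

[0.343, 0.9443, 0.7595]


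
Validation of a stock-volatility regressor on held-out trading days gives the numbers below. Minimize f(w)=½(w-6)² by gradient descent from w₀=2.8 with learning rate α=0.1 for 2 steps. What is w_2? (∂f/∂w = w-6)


step 1: grad = 2.8-6 = -3.2; w = 2.8 - 0.1·(-3.2) = 3.12
step 2: grad = 3.12-6 = -2.88; w = 3.12 - 0.1·(-2.88) = 3.408

3.408


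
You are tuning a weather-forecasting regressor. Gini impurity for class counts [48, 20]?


Probabilities: [48/68, 20/68] ≈ [0.7059, 0.2941]
Σpᵢ² = (2304 + 400)/68² = 2704/4624
Gini = 1 - Σpᵢ² = 1 - 2704/4624 = 0.4152

0.4152


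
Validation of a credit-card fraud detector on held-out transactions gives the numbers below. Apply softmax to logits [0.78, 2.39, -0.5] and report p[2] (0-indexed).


Exponentials: e^0.78=2.1815, e^2.39=10.9135, e^-0.5=0.6065
Sum = 13.7015
Softmax = [0.1592, 0.7965, 0.0443]
p[2] = 0.6065/13.7015 = 0.0443

0.0443


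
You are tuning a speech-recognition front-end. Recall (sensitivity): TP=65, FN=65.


Recall = TP/(TP+FN)
= 65/(65+65)
= 65/130 = 50.0%

50.0%


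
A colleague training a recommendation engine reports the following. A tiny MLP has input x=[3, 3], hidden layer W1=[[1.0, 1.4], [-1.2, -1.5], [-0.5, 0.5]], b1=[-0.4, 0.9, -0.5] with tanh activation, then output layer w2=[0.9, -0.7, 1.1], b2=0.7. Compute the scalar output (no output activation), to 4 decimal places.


z1[0] = (1.0)·(3) + (1.4)·(3) - 0.4 = 6.8
z1[1] = (-1.2)·(3) + (-1.5)·(3) + 0.9 = -7.2
z1[2] = (-0.5)·(3) + (0.5)·(3) - 0.5 = -0.5
h = tanh(z1) = [1.0, -1.0, -0.4621]
output = (0.9)·(1.0) + (-0.7)·(-1.0) + (1.1)·(-0.4621) + 0.7 = 1.7917

1.7917


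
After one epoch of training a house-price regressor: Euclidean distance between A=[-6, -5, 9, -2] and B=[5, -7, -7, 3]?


d = √((-6-5)² + (-5+ 7)² + (9+ 7)² + (-2-3)²)
  = √(121 + 4 + 256 + 25)
  = √406 = 20.1494

20.1494


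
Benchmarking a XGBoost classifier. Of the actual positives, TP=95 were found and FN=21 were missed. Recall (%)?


Recall = TP/(TP+FN)
= 95/(95+21)
= 95/116 = 81.9%

81.9%


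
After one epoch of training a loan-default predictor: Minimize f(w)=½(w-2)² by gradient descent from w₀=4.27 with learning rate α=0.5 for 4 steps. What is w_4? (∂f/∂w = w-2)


step 1: grad = 4.27-2 = 2.27; w = 4.27 - 0.5·(2.27) = 3.135
step 2: grad = 3.135-2 = 1.135; w = 3.135 - 0.5·(1.135) = 2.5675
step 3: grad = 2.5675-2 = 0.5675; w = 2.5675 - 0.5·(0.5675) = 2.28375
step 4: grad = 2.28375-2 = 0.28375; w = 2.28375 - 0.5·(0.28375) = 2.141875

2.141875


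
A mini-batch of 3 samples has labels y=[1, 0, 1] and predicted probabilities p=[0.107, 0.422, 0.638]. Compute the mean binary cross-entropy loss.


L[0] = -ln(0.107) = 2.2349
L[1] = -ln(1-0.422) = -ln(0.578) = 0.5482
L[2] = -ln(0.638) = 0.4494
mean = (2.2349 + 0.5482 + 0.4494)/3 = 1.0775

1.0775


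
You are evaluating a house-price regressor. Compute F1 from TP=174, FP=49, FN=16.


Precision = 174/223 = 0.7803
Recall = 174/190 = 0.9158
F1 = 2·P·R/(P+R) = 2·TP/(2·TP+FP+FN) = 348/(348+49+16) = 348/413 = 0.8426

0.8426


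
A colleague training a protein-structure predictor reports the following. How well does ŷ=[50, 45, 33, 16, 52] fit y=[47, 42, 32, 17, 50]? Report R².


ȳ = 37.6
SS_res = Σ(y-ŷ)² = 24
SS_tot = Σ(y-ȳ)² = 717.2
R² = 1 - SS_res/SS_tot = 1 - 0.0335 = 0.9665

0.9665


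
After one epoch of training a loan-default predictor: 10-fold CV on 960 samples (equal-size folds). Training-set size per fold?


Fold size = 960/10 = 96
Training per fold = 960 - 96 = 864

864


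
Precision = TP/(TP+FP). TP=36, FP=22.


Precision = TP/(TP+FP)
= 36/(36+22)
= 36/58 = 62.07%

62.07%


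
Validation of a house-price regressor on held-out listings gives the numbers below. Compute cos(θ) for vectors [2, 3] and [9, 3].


A·B = 2·9 + 3·3 = 27
‖A‖ = √13 = 3.6056, ‖B‖ = √90 = 9.4868
cos = 27/(√13·√90) = 27/√1170 = 0.7894

0.7894


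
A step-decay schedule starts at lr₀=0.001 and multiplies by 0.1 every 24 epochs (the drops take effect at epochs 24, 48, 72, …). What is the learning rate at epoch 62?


n_drops = ⌊62/24⌋ = 2
lr = 0.001·0.1^2 = 0.001·0.01 = 0.00001

0.00001


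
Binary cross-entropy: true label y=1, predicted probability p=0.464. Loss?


BCE = -[y·ln(p) + (1-y)·ln(1-p)]
= -1·ln(0.464) - 0
= -ln(0.464) = 0.7679

0.7679


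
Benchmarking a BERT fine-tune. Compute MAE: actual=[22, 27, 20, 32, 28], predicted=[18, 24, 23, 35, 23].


Absolute errors: |22-18|=4, |27-24|=3, |20-23|=3, |32-35|=3, |28-23|=5
Sum = 18
MAE = 18/5 = 18/5

18/5


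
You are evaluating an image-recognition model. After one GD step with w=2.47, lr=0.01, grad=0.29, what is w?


w_new = w - α·∇
= 2.47 - 0.01·0.29
= 2.47 - 0.0029
= 2.4671

2.4671


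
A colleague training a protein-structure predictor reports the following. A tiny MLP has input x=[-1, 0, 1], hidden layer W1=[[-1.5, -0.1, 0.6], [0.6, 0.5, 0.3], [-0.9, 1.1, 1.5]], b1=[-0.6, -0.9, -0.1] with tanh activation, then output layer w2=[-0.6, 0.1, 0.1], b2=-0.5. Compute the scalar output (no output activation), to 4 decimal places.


z1[0] = (-1.5)·(-1) + (-0.1)·(0) + (0.6)·(1) - 0.6 = 1.5
z1[1] = (0.6)·(-1) + (0.5)·(0) + (0.3)·(1) - 0.9 = -1.2
z1[2] = (-0.9)·(-1) + (1.1)·(0) + (1.5)·(1) - 0.1 = 2.3
h = tanh(z1) = [0.9051, -0.8337, 0.9801]
output = (-0.6)·(0.9051) + (0.1)·(-0.8337) + (0.1)·(0.9801) - 0.5 = -1.0284

-1.0284


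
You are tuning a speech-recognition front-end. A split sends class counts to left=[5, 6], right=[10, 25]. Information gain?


Parent = [15, 31], H_parent = 0.9109
H_left = 0.994 (n=11), H_right = 0.8631 (n=35)
H_children = (11/46)·0.994 + (35/46)·0.8631 = 0.8944
IG = 0.9109 - 0.8944 = 0.0165

0.0165


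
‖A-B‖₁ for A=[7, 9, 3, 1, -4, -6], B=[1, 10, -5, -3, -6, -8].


d = |7-1| + |9-10| + |3+ 5| + |1+ 3| + |-4+ 6| + |-6+ 8|
  = 6 + 1 + 8 + 4 + 2 + 2
  = 23

23


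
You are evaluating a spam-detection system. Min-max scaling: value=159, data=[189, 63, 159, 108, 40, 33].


min=33, max=189
(159-33)/(189-33) = 126/156 = 0.8077

0.8077


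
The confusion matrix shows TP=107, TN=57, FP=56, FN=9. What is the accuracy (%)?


Accuracy = (TP+TN)/(TP+TN+FP+FN)
= (107+57)/(229)
= 164/229 = 71.62%

71.62%


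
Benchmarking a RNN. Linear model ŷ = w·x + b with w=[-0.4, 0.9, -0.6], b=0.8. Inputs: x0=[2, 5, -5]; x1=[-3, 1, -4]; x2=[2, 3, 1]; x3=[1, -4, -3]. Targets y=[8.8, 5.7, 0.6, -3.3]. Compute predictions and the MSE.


ŷ0 = (-0.4)·(2) + (0.9)·(5) + (-0.6)·(-5) + 0.8 = 7.5
ŷ1 = (-0.4)·(-3) + (0.9)·(1) + (-0.6)·(-4) + 0.8 = 5.3
ŷ2 = (-0.4)·(2) + (0.9)·(3) + (-0.6)·(1) + 0.8 = 2.1
ŷ3 = (-0.4)·(1) + (0.9)·(-4) + (-0.6)·(-3) + 0.8 = -1.4
errors² = [1.69, 0.16, 2.25, 3.61]
MSE = 7.7100/4 = 1.9275

1.9275


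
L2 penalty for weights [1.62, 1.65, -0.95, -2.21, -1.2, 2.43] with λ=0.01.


‖w‖₂² = (1.62)² + (1.65)² + (-0.95)² + (-2.21)² + (-1.2)² + (2.43)²
     = 2.6244 + 2.7225 + 0.9025 + 4.8841 + 1.44 + 5.9049
     = 18.4784
λ·‖w‖₂² = 0.01·18.4784 = 0.184784

0.184784


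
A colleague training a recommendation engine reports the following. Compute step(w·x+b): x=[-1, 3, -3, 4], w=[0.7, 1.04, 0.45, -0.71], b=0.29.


z = (-1)·(0.7) + (3)·(1.04) + (-3)·(0.45) + (4)·(-0.71) + 0.29
  = -1.48
step(z) = 0 (z<0)

0


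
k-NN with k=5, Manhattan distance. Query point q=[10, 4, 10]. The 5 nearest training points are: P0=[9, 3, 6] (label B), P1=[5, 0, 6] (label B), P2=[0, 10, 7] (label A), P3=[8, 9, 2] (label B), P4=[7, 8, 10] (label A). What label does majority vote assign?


d(q,P0) = 6  (label B)
d(q,P1) = 13  (label B)
d(q,P2) = 19  (label A)
d(q,P3) = 15  (label B)
d(q,P4) = 7  (label A)
Votes: A=2, B=3
Majority → B

B


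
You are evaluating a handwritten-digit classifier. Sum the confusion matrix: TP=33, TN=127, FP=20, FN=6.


Total = TP + TN + FP + FN
= 33 + 127 + 20 + 6
= 186
(Predicted positive: 53, predicted negative: 133)

186


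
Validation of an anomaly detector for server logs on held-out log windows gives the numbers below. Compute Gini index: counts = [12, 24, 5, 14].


Probabilities: [12/55, 24/55, 5/55, 14/55] ≈ [0.2182, 0.4364, 0.0909, 0.2545]
Σpᵢ² = (144 + 576 + 25 + 196)/55² = 941/3025
Gini = 1 - Σpᵢ² = 1 - 941/3025 = 0.6889

0.6889


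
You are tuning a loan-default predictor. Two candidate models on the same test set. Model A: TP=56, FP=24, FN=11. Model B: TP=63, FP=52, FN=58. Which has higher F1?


Model A: P=56/80=0.7, R=56/67=0.8358, F1=2PR/(P+R)=2TP/(2TP+FP+FN)=112/147=0.7619
Model B: P=63/115=0.5478, R=63/121=0.5207, F1=2PR/(P+R)=2TP/(2TP+FP+FN)=126/236=0.5339
0.7619 > 0.5339 → Model A

Model A


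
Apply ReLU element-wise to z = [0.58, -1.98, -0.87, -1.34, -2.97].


ReLU(0.58) = max(0, 0.58) = 0.58
ReLU(-1.98) = max(0, -1.98) = 0.0
ReLU(-0.87) = max(0, -0.87) = 0.0
ReLU(-1.34) = max(0, -1.34) = 0.0
ReLU(-2.97) = max(0, -2.97) = 0.0
result = [0.58, 0.0, 0.0, 0.0, 0.0]

[0.58, 0.0, 0.0, 0.0, 0.0]


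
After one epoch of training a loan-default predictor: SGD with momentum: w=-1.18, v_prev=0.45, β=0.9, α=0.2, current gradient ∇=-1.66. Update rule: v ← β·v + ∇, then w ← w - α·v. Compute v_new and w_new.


v_new = 0.9·0.45 - 1.66 = 0.405 - 1.66 = -1.255
w_new = -1.18 - 0.2·-1.255 = -1.18 + 0.251 = -0.929

v_new=-1.255, w_new=-0.929


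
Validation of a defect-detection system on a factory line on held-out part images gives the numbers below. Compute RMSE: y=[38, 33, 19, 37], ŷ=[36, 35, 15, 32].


MSE = 49/4 = 12.25
RMSE = √(49/4) = 3.5

3.5


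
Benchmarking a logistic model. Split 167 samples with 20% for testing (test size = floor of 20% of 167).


Test = ⌊167·20/100⌋ = 33
Train = 167 - 33 = 134

Train: 134, Test: 33


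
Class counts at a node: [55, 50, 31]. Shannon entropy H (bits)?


Probabilities: [55/136, 50/136, 31/136] ≈ [0.4044, 0.3676, 0.2279]
H = -((55/136)·log₂(55/136) + (50/136)·log₂(50/136) + (31/136)·log₂(31/136))
  = 1.5452 bits

1.5452 bits


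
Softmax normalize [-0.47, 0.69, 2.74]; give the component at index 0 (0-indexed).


Exponentials: e^-0.47=0.625, e^0.69=1.9937, e^2.74=15.487
Sum = 18.1057
Softmax = [0.0345, 0.1101, 0.8554]
p[0] = 0.625/18.1057 = 0.0345

0.0345


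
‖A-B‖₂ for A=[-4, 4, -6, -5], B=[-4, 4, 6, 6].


d = √((-4+ 4)² + (4-4)² + (-6-6)² + (-5-6)²)
  = √(0 + 0 + 144 + 121)
  = √265 = 16.2788

16.2788


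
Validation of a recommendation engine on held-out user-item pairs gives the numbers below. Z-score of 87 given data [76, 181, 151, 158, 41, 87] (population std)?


μ = 115.6667, σ = 50.4634
z = (87 - 115.6667)/50.4634 = -0.5681

-0.5681


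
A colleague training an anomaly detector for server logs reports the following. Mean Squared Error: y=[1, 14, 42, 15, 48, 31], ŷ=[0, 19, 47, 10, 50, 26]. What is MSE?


Squared errors: (1-0)²=1, (14-19)²=25, (42-47)²=25, (15-10)²=25, (48-50)²=4, (31-26)²=25
Sum = 105
MSE = 105/6 = 35/2

35/2


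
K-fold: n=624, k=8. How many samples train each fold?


Fold size = 624/8 = 78
Training per fold = 624 - 78 = 546

546


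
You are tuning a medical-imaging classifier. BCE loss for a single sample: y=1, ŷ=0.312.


BCE = -[y·ln(p) + (1-y)·ln(1-p)]
= -1·ln(0.312) - 0
= -ln(0.312) = 1.1648

1.1648


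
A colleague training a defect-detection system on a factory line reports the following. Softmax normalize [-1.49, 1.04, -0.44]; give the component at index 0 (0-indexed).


Exponentials: e^-1.49=0.2254, e^1.04=2.8292, e^-0.44=0.644
Sum = 3.6986
Softmax = [0.0609, 0.7649, 0.1741]
p[0] = 0.2254/3.6986 = 0.0609

0.0609


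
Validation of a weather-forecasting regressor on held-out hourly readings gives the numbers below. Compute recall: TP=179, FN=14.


Recall = TP/(TP+FN)
= 179/(179+14)
= 179/193 = 92.75%

92.75%


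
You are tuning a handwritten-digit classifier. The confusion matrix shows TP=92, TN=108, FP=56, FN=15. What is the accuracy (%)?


Accuracy = (TP+TN)/(TP+TN+FP+FN)
= (92+108)/(271)
= 200/271 = 73.8%

73.8%


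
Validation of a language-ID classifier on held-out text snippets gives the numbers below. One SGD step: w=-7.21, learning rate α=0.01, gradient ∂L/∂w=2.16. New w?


w_new = w - α·∇
= -7.21 - 0.01·2.16
= -7.21 - 0.0216
= -7.2316

-7.2316


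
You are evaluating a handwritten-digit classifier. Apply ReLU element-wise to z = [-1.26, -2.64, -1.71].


ReLU(-1.26) = max(0, -1.26) = 0.0
ReLU(-2.64) = max(0, -2.64) = 0.0
ReLU(-1.71) = max(0, -1.71) = 0.0
result = [0.0, 0.0, 0.0]

[0.0, 0.0, 0.0]


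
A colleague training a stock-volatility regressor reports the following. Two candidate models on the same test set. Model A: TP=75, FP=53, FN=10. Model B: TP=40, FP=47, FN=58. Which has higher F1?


Model A: P=75/128=0.5859, R=75/85=0.8824, F1=2PR/(P+R)=2TP/(2TP+FP+FN)=150/213=0.7042
Model B: P=40/87=0.4598, R=40/98=0.4082, F1=2PR/(P+R)=2TP/(2TP+FP+FN)=80/185=0.4324
0.7042 > 0.4324 → Model A

Model A


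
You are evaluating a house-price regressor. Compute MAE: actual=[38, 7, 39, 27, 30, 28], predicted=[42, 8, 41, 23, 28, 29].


Absolute errors: |38-42|=4, |7-8|=1, |39-41|=2, |27-23|=4, |30-28|=2, |28-29|=1
Sum = 14
MAE = 14/6 = 7/3

7/3


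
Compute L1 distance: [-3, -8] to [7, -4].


d = |-3-7| + |-8+ 4|
  = 10 + 4
  = 14

14


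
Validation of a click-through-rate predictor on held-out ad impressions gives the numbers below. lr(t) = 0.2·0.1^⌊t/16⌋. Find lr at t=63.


n_drops = ⌊63/16⌋ = 3
lr = 0.2·0.1^3 = 0.2·0.001 = 0.0002

0.0002


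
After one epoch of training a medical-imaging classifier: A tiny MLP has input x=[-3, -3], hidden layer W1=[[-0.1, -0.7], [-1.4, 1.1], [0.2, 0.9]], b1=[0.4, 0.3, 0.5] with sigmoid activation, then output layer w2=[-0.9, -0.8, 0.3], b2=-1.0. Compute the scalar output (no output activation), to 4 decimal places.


z1[0] = (-0.1)·(-3) + (-0.7)·(-3) + 0.4 = 2.8
z1[1] = (-1.4)·(-3) + (1.1)·(-3) + 0.3 = 1.2
z1[2] = (0.2)·(-3) + (0.9)·(-3) + 0.5 = -2.8
h = sigmoid(z1) = [0.9427, 0.7685, 0.0573]
output = (-0.9)·(0.9427) + (-0.8)·(0.7685) + (0.3)·(0.0573) - 1.0 = -2.446

-2.446


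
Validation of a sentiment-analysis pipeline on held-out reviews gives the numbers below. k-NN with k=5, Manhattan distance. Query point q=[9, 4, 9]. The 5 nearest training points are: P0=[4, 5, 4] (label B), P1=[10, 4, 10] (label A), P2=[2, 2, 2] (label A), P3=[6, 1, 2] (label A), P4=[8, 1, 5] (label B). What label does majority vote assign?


d(q,P0) = 11  (label B)
d(q,P1) = 2  (label A)
d(q,P2) = 16  (label A)
d(q,P3) = 13  (label A)
d(q,P4) = 8  (label B)
Votes: A=3, B=2
Majority → A

A


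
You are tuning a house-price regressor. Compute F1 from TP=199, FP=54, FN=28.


Precision = 199/253 = 0.7866
Recall = 199/227 = 0.8767
F1 = 2·P·R/(P+R) = 2·TP/(2·TP+FP+FN) = 398/(398+54+28) = 398/480 = 0.8292

0.8292


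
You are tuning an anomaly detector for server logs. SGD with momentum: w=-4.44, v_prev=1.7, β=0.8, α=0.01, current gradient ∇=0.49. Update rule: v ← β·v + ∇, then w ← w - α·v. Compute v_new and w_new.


v_new = 0.8·1.7 + 0.49 = 1.36 + 0.49 = 1.85
w_new = -4.44 - 0.01·1.85 = -4.44 - 0.0185 = -4.4585

v_new=1.85, w_new=-4.4585


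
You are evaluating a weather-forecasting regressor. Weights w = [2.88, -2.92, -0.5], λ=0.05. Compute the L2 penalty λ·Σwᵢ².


‖w‖₂² = (2.88)² + (-2.92)² + (-0.5)²
     = 8.2944 + 8.5264 + 0.25
     = 17.0708
λ·‖w‖₂² = 0.05·17.0708 = 0.85354

0.85354


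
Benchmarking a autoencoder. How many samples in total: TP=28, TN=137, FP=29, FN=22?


Total = TP + TN + FP + FN
= 28 + 137 + 29 + 22
= 216
(Predicted positive: 57, predicted negative: 159)

216


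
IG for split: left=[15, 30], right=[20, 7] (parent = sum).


Parent = [35, 37], H_parent = 0.9994
H_left = 0.9183 (n=45), H_right = 0.8256 (n=27)
H_children = (45/72)·0.9183 + (27/72)·0.8256 = 0.8835
IG = 0.9994 - 0.8835 = 0.1159

0.1159


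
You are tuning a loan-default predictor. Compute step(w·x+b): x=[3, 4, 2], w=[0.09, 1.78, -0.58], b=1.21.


z = (3)·(0.09) + (4)·(1.78) + (2)·(-0.58) + 1.21
  = 7.44
step(z) = 1 (z≥0)

1


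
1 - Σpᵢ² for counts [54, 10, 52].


Probabilities: [54/116, 10/116, 52/116] ≈ [0.4655, 0.0862, 0.4483]
Σpᵢ² = (2916 + 100 + 2704)/116² = 5720/13456
Gini = 1 - Σpᵢ² = 1 - 5720/13456 = 0.5749

0.5749


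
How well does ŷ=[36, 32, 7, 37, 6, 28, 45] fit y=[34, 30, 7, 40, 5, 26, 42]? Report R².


ȳ = 26.2857
SS_res = Σ(y-ŷ)² = 31
SS_tot = Σ(y-ȳ)² = 1333.43
R² = 1 - SS_res/SS_tot = 1 - 0.0232 = 0.9768

0.9768


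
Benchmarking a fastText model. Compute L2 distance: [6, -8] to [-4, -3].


d = √((6+ 4)² + (-8+ 3)²)
  = √(100 + 25)
  = √125 = 11.1803

11.1803


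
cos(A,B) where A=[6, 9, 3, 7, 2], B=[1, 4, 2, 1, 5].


A·B = 6·1 + 9·4 + 3·2 + 7·1 + 2·5 = 65
‖A‖ = √179 = 13.3791, ‖B‖ = √47 = 6.8557
cos = 65/(√179·√47) = 65/√8413 = 0.7087

0.7087


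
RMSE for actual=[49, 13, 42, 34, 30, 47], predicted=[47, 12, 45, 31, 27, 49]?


MSE = 36/6 = 6
RMSE = √(36/6) = 2.4495

2.4495


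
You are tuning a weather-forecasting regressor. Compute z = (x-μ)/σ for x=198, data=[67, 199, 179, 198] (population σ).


μ = 160.75, σ = 54.71
z = (198 - 160.75)/54.71 = 0.6809

0.6809


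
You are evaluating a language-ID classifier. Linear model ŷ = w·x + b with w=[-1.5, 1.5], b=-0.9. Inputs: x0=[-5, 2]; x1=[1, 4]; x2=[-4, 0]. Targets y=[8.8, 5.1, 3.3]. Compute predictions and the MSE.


ŷ0 = (-1.5)·(-5) + (1.5)·(2) - 0.9 = 9.6
ŷ1 = (-1.5)·(1) + (1.5)·(4) - 0.9 = 3.6
ŷ2 = (-1.5)·(-4) + (1.5)·(0) - 0.9 = 5.1
errors² = [0.64, 2.25, 3.24]
MSE = 6.1300/3 = 2.0433

2.0433


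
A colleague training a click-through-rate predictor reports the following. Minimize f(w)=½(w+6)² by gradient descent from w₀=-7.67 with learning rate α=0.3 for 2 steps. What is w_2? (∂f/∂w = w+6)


step 1: grad = -7.67+6 = -1.67; w = -7.67 - 0.3·(-1.67) = -7.169
step 2: grad = -7.169+6 = -1.169; w = -7.169 - 0.3·(-1.169) = -6.8183

-6.8183


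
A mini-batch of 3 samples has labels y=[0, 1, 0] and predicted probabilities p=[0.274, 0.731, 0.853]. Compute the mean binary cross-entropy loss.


L[0] = -ln(1-0.274) = -ln(0.726) = 0.3202
L[1] = -ln(0.731) = 0.3133
L[2] = -ln(1-0.853) = -ln(0.147) = 1.9173
mean = (0.3202 + 0.3133 + 1.9173)/3 = 0.8503

0.8503


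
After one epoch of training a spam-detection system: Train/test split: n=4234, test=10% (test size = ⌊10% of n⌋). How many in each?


Test = ⌊4234·10/100⌋ = 423
Train = 4234 - 423 = 3811

Train: 3811, Test: 423


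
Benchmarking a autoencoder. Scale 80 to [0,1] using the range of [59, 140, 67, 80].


min=59, max=140
(80-59)/(140-59) = 21/81 = 0.2593

0.2593


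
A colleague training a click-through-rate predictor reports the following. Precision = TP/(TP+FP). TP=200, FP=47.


Precision = TP/(TP+FP)
= 200/(200+47)
= 200/247 = 80.97%

80.97%


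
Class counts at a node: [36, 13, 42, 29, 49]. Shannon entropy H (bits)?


Probabilities: [36/169, 13/169, 42/169, 29/169, 49/169] ≈ [0.213, 0.0769, 0.2485, 0.1716, 0.2899]
H = -((36/169)·log₂(36/169) + (13/169)·log₂(13/169) + (42/169)·log₂(42/169) + (29/169)·log₂(29/169) + (49/169)·log₂(49/169))
  = 2.2133 bits

2.2133 bits


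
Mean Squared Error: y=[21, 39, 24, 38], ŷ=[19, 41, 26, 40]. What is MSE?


Squared errors: (21-19)²=4, (39-41)²=4, (24-26)²=4, (38-40)²=4
Sum = 16
MSE = 16/4 = 4

4


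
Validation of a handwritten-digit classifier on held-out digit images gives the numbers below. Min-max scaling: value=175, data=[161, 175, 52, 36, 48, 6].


min=6, max=175
(175-6)/(175-6) = 169/169 = 1.0

1.0


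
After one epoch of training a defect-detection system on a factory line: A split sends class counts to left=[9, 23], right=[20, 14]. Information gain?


Parent = [29, 37], H_parent = 0.9894
H_left = 0.8571 (n=32), H_right = 0.9774 (n=34)
H_children = (32/66)·0.8571 + (34/66)·0.9774 = 0.9191
IG = 0.9894 - 0.9191 = 0.0703

0.0703


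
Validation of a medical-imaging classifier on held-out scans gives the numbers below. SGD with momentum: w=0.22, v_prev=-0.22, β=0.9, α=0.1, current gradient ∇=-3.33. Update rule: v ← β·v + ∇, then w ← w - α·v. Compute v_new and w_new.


v_new = 0.9·-0.22 - 3.33 = -0.198 - 3.33 = -3.528
w_new = 0.22 - 0.1·-3.528 = 0.22 + 0.3528 = 0.5728

v_new=-3.528, w_new=0.5728


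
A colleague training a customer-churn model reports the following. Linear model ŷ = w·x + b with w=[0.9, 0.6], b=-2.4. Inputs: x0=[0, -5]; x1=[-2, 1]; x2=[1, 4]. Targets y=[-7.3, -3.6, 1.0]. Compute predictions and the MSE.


ŷ0 = (0.9)·(0) + (0.6)·(-5) - 2.4 = -5.4
ŷ1 = (0.9)·(-2) + (0.6)·(1) - 2.4 = -3.6
ŷ2 = (0.9)·(1) + (0.6)·(4) - 2.4 = 0.9
errors² = [3.61, 0.0, 0.01]
MSE = 3.6200/3 = 1.2067

1.2067


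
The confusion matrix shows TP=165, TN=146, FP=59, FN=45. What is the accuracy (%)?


Accuracy = (TP+TN)/(TP+TN+FP+FN)
= (165+146)/(415)
= 311/415 = 74.94%

74.94%


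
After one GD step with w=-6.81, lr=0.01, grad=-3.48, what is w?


w_new = w - α·∇
= -6.81 - 0.01·-3.48
= -6.81 + 0.0348
= -6.7752

-6.7752


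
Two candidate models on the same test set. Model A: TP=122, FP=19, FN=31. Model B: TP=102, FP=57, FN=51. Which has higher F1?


Model A: P=122/141=0.8652, R=122/153=0.7974, F1=2PR/(P+R)=2TP/(2TP+FP+FN)=244/294=0.8299
Model B: P=102/159=0.6415, R=102/153=0.6667, F1=2PR/(P+R)=2TP/(2TP+FP+FN)=204/312=0.6538
0.8299 > 0.6538 → Model A

Model A


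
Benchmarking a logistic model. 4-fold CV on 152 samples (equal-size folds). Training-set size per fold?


Fold size = 152/4 = 38
Training per fold = 152 - 38 = 114

114


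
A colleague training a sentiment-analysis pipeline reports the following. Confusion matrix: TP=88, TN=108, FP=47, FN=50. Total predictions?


Total = TP + TN + FP + FN
= 88 + 108 + 47 + 50
= 293
(Predicted positive: 135, predicted negative: 158)

293


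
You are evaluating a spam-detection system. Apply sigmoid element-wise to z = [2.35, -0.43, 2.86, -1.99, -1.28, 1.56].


σ(2.35) = 1/(1+e^-2.35) = 0.9129
σ(-0.43) = 1/(1+e^0.43) = 0.3941
σ(2.86) = 1/(1+e^-2.86) = 0.9458
σ(-1.99) = 1/(1+e^1.99) = 0.1203
σ(-1.28) = 1/(1+e^1.28) = 0.2176
σ(1.56) = 1/(1+e^-1.56) = 0.8264
result = [0.9129, 0.3941, 0.9458, 0.1203, 0.2176, 0.8264]

[0.9129, 0.3941, 0.9458, 0.1203, 0.2176, 0.8264]


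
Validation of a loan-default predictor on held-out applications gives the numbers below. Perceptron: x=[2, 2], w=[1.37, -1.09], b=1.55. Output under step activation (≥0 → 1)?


z = (2)·(1.37) + (2)·(-1.09) + 1.55
  = 2.11
step(z) = 1 (z≥0)

1


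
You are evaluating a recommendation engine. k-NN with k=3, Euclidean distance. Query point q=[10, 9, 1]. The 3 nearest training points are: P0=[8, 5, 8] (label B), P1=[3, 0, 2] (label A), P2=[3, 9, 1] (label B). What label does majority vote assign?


d(q,P0) = 8.3066  (label B)
d(q,P1) = 11.4455  (label A)
d(q,P2) = 7.0  (label B)
Votes: A=1, B=2
Majority → B

B


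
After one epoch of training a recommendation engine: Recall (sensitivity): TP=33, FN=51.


Recall = TP/(TP+FN)
= 33/(33+51)
= 33/84 = 39.29%

39.29%


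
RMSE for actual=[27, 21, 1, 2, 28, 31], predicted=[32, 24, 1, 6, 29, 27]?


MSE = 67/6 = 11.1667
RMSE = √(67/6) = 3.3417

3.3417


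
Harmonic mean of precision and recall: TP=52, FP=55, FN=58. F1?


Precision = 52/107 = 0.486
Recall = 52/110 = 0.4727
F1 = 2·P·R/(P+R) = 2·TP/(2·TP+FP+FN) = 104/(104+55+58) = 104/217 = 0.4793

0.4793


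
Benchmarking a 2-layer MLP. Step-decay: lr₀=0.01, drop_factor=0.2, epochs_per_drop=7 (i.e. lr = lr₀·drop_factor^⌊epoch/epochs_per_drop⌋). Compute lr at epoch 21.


n_drops = ⌊21/7⌋ = 3
lr = 0.01·0.2^3 = 0.01·0.008 = 0.00008

0.00008


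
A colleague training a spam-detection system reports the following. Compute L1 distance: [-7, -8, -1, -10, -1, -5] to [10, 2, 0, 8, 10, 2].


d = |-7-10| + |-8-2| + |-1-0| + |-10-8| + |-1-10| + |-5-2|
  = 17 + 10 + 1 + 18 + 11 + 7
  = 64

64


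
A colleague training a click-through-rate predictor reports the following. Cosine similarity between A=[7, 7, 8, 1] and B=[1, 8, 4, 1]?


A·B = 7·1 + 7·8 + 8·4 + 1·1 = 96
‖A‖ = √163 = 12.7671, ‖B‖ = √82 = 9.0554
cos = 96/(√163·√82) = 96/√13366 = 0.8304

0.8304


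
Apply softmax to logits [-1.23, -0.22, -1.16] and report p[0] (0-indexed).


Exponentials: e^-1.23=0.2923, e^-0.22=0.8025, e^-1.16=0.3135
Sum = 1.4083
Softmax = [0.2076, 0.5699, 0.2226]
p[0] = 0.2923/1.4083 = 0.2076

0.2076


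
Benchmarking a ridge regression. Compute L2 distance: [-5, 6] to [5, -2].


d = √((-5-5)² + (6+ 2)²)
  = √(100 + 64)
  = √164 = 12.8062

12.8062


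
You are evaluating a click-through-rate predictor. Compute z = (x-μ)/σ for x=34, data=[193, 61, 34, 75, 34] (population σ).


μ = 79.4, σ = 58.9664
z = (34 - 79.4)/58.9664 = -0.7699

-0.7699


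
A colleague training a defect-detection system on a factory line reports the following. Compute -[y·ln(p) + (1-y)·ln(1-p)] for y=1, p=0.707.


BCE = -[y·ln(p) + (1-y)·ln(1-p)]
= -1·ln(0.707) - 0
= -ln(0.707) = 0.3467

0.3467


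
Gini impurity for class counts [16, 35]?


Probabilities: [16/51, 35/51] ≈ [0.3137, 0.6863]
Σpᵢ² = (256 + 1225)/51² = 1481/2601
Gini = 1 - Σpᵢ² = 1 - 1481/2601 = 0.4306

0.4306


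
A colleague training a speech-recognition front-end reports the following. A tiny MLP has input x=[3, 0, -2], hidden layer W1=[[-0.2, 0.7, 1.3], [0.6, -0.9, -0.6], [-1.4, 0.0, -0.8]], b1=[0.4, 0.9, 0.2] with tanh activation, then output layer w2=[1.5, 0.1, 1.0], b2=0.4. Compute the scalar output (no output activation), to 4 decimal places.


z1[0] = (-0.2)·(3) + (0.7)·(0) + (1.3)·(-2) + 0.4 = -2.8
z1[1] = (0.6)·(3) + (-0.9)·(0) + (-0.6)·(-2) + 0.9 = 3.9
z1[2] = (-1.4)·(3) + (0.0)·(0) + (-0.8)·(-2) + 0.2 = -2.4
h = tanh(z1) = [-0.9926, 0.9992, -0.9837]
output = (1.5)·(-0.9926) + (0.1)·(0.9992) + (1.0)·(-0.9837) + 0.4 = -1.9727

-1.9727


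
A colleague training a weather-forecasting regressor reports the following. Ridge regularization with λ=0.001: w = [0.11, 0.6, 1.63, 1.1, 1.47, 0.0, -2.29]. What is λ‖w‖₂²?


‖w‖₂² = (0.11)² + (0.6)² + (1.63)² + (1.1)² + (1.47)² + (0.0)² + (-2.29)²
     = 0.0121 + 0.36 + 2.6569 + 1.21 + 2.1609 + 0 + 5.2441
     = 11.644
λ·‖w‖₂² = 0.001·11.644 = 0.011644

0.011644


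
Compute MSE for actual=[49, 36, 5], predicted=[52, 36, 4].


Squared errors: (49-52)²=9, (36-36)²=0, (5-4)²=1
Sum = 10
MSE = 10/3 = 10/3

10/3


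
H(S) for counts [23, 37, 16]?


Probabilities: [23/76, 37/76, 16/76] ≈ [0.3026, 0.4868, 0.2105]
H = -((23/76)·log₂(23/76) + (37/76)·log₂(37/76) + (16/76)·log₂(16/76))
  = 1.5007 bits

1.5007 bits


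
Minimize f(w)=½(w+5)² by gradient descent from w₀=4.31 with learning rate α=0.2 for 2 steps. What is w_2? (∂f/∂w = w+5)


step 1: grad = 4.31+5 = 9.31; w = 4.31 - 0.2·(9.31) = 2.448
step 2: grad = 2.448+5 = 7.448; w = 2.448 - 0.2·(7.448) = 0.9584

0.9584


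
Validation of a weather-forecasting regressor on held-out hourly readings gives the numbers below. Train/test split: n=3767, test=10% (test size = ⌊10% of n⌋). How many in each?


Test = ⌊3767·10/100⌋ = 376
Train = 3767 - 376 = 3391

Train: 3391, Test: 376


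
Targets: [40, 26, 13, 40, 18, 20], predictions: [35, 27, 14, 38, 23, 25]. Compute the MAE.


Absolute errors: |40-35|=5, |26-27|=1, |13-14|=1, |40-38|=2, |18-23|=5, |20-25|=5
Sum = 19
MAE = 19/6 = 19/6

19/6


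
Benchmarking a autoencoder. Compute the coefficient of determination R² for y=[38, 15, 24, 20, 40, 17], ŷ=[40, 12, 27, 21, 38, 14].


ȳ = 25.6667
SS_res = Σ(y-ŷ)² = 36
SS_tot = Σ(y-ȳ)² = 581.33
R² = 1 - SS_res/SS_tot = 1 - 0.0619 = 0.9381

0.9381


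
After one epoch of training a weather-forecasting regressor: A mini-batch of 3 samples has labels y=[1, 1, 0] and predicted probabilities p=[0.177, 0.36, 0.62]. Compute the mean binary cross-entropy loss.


L[0] = -ln(0.177) = 1.7316
L[1] = -ln(0.36) = 1.0217
L[2] = -ln(1-0.62) = -ln(0.38) = 0.9676
mean = (1.7316 + 1.0217 + 0.9676)/3 = 1.2403

1.2403


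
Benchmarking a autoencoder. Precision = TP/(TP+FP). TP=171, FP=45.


Precision = TP/(TP+FP)
= 171/(171+45)
= 171/216 = 79.17%

79.17%


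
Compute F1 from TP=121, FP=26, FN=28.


Precision = 121/147 = 0.8231
Recall = 121/149 = 0.8121
F1 = 2·P·R/(P+R) = 2·TP/(2·TP+FP+FN) = 242/(242+26+28) = 242/296 = 0.8176

0.8176


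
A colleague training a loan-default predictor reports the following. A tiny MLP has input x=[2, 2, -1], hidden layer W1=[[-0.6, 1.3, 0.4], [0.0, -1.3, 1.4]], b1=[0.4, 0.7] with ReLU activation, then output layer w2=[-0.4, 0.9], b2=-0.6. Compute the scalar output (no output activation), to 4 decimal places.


z1[0] = (-0.6)·(2) + (1.3)·(2) + (0.4)·(-1) + 0.4 = 1.4
z1[1] = (0.0)·(2) + (-1.3)·(2) + (1.4)·(-1) + 0.7 = -3.3
h = ReLU(z1) = [1.4, 0.0]
output = (-0.4)·(1.4) + (0.9)·(0.0) - 0.6 = -1.16

-1.16


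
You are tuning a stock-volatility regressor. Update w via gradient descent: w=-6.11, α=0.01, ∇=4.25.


w_new = w - α·∇
= -6.11 - 0.01·4.25
= -6.11 - 0.0425
= -6.1525

-6.1525


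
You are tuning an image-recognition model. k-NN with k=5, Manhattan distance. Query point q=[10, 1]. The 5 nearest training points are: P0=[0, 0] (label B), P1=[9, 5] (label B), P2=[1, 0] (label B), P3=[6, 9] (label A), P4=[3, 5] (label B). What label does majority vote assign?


d(q,P0) = 11  (label B)
d(q,P1) = 5  (label B)
d(q,P2) = 10  (label B)
d(q,P3) = 12  (label A)
d(q,P4) = 11  (label B)
Votes: A=1, B=4
Majority → B

B


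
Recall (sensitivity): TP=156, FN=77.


Recall = TP/(TP+FN)
= 156/(156+77)
= 156/233 = 66.95%

66.95%


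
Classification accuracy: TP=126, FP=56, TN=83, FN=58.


Accuracy = (TP+TN)/(TP+TN+FP+FN)
= (126+83)/(323)
= 209/323 = 64.71%

64.71%


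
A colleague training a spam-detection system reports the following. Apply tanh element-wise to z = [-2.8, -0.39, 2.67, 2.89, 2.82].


tanh(-2.8) = -0.9926
tanh(-0.39) = -0.3714
tanh(2.67) = 0.9905
tanh(2.89) = 0.9938
tanh(2.82) = 0.9929
result = [-0.9926, -0.3714, 0.9905, 0.9938, 0.9929]

[-0.9926, -0.3714, 0.9905, 0.9938, 0.9929]


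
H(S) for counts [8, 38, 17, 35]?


Probabilities: [8/98, 38/98, 17/98, 35/98] ≈ [0.0816, 0.3878, 0.1735, 0.3571]
H = -((8/98)·log₂(8/98) + (38/98)·log₂(38/98) + (17/98)·log₂(17/98) + (35/98)·log₂(35/98))
  = 1.794 bits

1.794 bits


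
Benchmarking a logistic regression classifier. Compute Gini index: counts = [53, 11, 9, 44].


Probabilities: [53/117, 11/117, 9/117, 44/117] ≈ [0.453, 0.094, 0.0769, 0.3761]
Σpᵢ² = (2809 + 121 + 81 + 1936)/117² = 4947/13689
Gini = 1 - Σpᵢ² = 1 - 4947/13689 = 0.6386

0.6386


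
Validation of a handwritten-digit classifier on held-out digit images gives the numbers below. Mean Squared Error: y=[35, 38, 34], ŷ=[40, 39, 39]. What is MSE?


Squared errors: (35-40)²=25, (38-39)²=1, (34-39)²=25
Sum = 51
MSE = 51/3 = 17

17


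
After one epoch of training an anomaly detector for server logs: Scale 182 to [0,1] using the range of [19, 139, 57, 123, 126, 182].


min=19, max=182
(182-19)/(182-19) = 163/163 = 1.0

1.0


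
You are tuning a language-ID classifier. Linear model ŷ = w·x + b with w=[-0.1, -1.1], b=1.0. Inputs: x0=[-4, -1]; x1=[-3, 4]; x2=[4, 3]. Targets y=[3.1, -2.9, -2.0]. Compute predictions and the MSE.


ŷ0 = (-0.1)·(-4) + (-1.1)·(-1) + 1.0 = 2.5
ŷ1 = (-0.1)·(-3) + (-1.1)·(4) + 1.0 = -3.1
ŷ2 = (-0.1)·(4) + (-1.1)·(3) + 1.0 = -2.7
errors² = [0.36, 0.04, 0.49]
MSE = 0.8900/3 = 0.2967

0.2967


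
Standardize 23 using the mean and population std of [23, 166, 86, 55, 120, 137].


μ = 97.8333, σ = 48.7286
z = (23 - 97.8333)/48.7286 = -1.5357

-1.5357


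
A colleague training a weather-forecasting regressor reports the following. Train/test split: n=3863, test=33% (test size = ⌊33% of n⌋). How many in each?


Test = ⌊3863·33/100⌋ = 1274
Train = 3863 - 1274 = 2589

Train: 2589, Test: 1274


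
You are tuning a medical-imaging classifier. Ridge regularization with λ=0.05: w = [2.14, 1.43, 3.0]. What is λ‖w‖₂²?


‖w‖₂² = (2.14)² + (1.43)² + (3.0)²
     = 4.5796 + 2.0449 + 9
     = 15.6245
λ·‖w‖₂² = 0.05·15.6245 = 0.781225

0.781225


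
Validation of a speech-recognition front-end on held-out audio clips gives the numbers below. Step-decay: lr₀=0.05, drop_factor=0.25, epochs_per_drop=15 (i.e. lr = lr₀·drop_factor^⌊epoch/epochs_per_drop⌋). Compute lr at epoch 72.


n_drops = ⌊72/15⌋ = 4
lr = 0.05·0.25^4 = 0.05·0.00390625 = 0.0001953125

0.0001953125


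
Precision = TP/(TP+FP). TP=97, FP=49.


Precision = TP/(TP+FP)
= 97/(97+49)
= 97/146 = 66.44%

66.44%


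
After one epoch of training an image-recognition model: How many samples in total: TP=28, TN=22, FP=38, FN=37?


Total = TP + TN + FP + FN
= 28 + 22 + 38 + 37
= 125
(Predicted positive: 66, predicted negative: 59)

125


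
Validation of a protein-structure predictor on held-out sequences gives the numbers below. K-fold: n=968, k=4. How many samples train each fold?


Fold size = 968/4 = 242
Training per fold = 968 - 242 = 726

726


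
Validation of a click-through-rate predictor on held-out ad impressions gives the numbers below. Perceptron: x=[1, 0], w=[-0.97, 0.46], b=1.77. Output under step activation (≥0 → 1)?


z = (1)·(-0.97) + (0)·(0.46) + 1.77
  = 0.8
step(z) = 1 (z≥0)

1


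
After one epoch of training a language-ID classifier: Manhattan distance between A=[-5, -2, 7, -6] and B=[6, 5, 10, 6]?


d = |-5-6| + |-2-5| + |7-10| + |-6-6|
  = 11 + 7 + 3 + 12
  = 33

33


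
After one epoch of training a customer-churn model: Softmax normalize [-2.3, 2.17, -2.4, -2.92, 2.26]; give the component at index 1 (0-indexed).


Exponentials: e^-2.3=0.1003, e^2.17=8.7583, e^-2.4=0.0907, e^-2.92=0.0539, e^2.26=9.5831
Sum = 18.5863
Softmax = [0.0054, 0.4712, 0.0049, 0.0029, 0.5156]
p[1] = 8.7583/18.5863 = 0.4712

0.4712


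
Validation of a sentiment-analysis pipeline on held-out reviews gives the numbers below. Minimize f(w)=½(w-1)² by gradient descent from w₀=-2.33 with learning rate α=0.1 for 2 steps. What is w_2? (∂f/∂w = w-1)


step 1: grad = -2.33-1 = -3.33; w = -2.33 - 0.1·(-3.33) = -1.997
step 2: grad = -1.997-1 = -2.997; w = -1.997 - 0.1·(-2.997) = -1.6973

-1.6973


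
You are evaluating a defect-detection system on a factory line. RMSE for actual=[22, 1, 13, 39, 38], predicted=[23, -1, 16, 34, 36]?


MSE = 43/5 = 8.6
RMSE = √(43/5) = 2.9326

2.9326


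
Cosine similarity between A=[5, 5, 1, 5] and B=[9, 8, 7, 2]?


A·B = 5·9 + 5·8 + 1·7 + 5·2 = 102
‖A‖ = √76 = 8.7178, ‖B‖ = √198 = 14.0712
cos = 102/(√76·√198) = 102/√15048 = 0.8315

0.8315


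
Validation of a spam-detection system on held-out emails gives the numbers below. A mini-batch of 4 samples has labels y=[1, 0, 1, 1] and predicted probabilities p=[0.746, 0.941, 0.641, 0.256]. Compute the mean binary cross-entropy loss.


L[0] = -ln(0.746) = 0.293
L[1] = -ln(1-0.941) = -ln(0.059) = 2.8302
L[2] = -ln(0.641) = 0.4447
L[3] = -ln(0.256) = 1.3626
mean = (0.293 + 2.8302 + 0.4447 + 1.3626)/4 = 1.2326

1.2326


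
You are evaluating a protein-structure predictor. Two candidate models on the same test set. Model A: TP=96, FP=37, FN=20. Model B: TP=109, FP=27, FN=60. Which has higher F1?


Model A: P=96/133=0.7218, R=96/116=0.8276, F1=2PR/(P+R)=2TP/(2TP+FP+FN)=192/249=0.7711
Model B: P=109/136=0.8015, R=109/169=0.645, F1=2PR/(P+R)=2TP/(2TP+FP+FN)=218/305=0.7148
0.7711 > 0.7148 → Model A

Model A


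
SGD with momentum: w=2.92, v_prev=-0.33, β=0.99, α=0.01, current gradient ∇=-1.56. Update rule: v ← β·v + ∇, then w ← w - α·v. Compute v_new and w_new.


v_new = 0.99·-0.33 - 1.56 = -0.3267 - 1.56 = -1.8867
w_new = 2.92 - 0.01·-1.8867 = 2.92 + 0.018867 = 2.938867

v_new=-1.8867, w_new=2.938867


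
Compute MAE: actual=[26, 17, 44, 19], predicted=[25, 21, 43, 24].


Absolute errors: |26-25|=1, |17-21|=4, |44-43|=1, |19-24|=5
Sum = 11
MAE = 11/4 = 11/4

11/4


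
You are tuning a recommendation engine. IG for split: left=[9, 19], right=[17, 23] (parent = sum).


Parent = [26, 42], H_parent = 0.9597
H_left = 0.9059 (n=28), H_right = 0.9837 (n=40)
H_children = (28/68)·0.9059 + (40/68)·0.9837 = 0.9517
IG = 0.9597 - 0.9517 = 0.008

0.008
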